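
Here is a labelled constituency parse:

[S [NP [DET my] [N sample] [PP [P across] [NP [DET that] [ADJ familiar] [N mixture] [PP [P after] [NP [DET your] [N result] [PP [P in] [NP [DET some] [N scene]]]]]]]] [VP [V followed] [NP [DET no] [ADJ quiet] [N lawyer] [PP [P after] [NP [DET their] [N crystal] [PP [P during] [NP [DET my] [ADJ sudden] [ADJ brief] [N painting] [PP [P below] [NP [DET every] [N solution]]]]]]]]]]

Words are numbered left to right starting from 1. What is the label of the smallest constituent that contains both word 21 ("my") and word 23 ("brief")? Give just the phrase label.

NP

Word 21 lies under S → VP → NP → PP → NP → PP → NP → DET; word 23 lies under S → VP → NP → PP → NP → PP → NP → ADJ. The lowest shared node is the NP.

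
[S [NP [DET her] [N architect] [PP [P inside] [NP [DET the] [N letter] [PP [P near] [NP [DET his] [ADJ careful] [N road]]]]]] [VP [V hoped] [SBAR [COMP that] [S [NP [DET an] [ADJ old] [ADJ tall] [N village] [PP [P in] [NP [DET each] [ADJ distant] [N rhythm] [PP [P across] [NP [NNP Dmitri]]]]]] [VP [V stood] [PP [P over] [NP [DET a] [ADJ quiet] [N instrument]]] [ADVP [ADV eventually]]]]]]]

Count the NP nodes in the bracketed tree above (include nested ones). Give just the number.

7

Scanning left to right, an opening `[NP` appears at word positions 1, 4, 7, 12, 17, 21, 24 — 7 in total.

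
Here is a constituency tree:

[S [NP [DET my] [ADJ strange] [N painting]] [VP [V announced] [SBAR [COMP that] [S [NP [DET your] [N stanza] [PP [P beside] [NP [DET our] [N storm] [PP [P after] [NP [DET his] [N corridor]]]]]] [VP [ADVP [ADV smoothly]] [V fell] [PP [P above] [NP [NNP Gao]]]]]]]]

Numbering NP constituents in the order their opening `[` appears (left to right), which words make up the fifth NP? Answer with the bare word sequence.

Gao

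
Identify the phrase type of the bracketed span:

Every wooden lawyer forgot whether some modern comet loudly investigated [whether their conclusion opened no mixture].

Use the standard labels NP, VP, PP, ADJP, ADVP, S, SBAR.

SBAR

"whether" is the head of the bracketed span, so the span is a subordinate clause: SBAR.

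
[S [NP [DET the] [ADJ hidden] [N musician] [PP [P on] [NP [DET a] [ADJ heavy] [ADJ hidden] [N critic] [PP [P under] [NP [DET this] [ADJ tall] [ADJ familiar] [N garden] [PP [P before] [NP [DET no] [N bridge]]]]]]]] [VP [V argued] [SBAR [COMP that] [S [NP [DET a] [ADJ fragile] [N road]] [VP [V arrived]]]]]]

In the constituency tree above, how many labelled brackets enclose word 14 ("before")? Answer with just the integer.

8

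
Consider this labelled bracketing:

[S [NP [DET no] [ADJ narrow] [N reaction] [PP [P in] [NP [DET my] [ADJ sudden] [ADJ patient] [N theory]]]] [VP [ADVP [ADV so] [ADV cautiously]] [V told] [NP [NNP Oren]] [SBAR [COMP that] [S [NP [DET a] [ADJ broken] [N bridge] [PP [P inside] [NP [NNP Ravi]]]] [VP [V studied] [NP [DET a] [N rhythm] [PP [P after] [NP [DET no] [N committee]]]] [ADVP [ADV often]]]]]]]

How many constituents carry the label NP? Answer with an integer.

The NP constituents are: [NP no narrow reaction in my sudden patient theory]; [NP my sudden patient theory]; [NP Oren]; [NP a broken bridge inside Ravi]; [NP Ravi]; [NP a rhythm after no committee] …. Total: 7.

7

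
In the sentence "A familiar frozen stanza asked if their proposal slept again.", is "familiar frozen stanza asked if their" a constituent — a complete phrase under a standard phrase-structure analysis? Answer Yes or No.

No

"familiar" belongs to the noun phrase "a familiar frozen stanza" while "their" belongs to the verb phrase "asked if their proposal slept again"; a span that runs across that boundary is not a single phrase.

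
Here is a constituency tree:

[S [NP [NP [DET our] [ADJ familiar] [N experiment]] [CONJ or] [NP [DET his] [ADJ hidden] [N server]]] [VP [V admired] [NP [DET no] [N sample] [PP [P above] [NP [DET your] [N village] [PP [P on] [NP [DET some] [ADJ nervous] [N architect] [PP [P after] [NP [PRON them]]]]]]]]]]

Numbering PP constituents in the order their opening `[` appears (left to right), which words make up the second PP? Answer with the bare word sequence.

on some nervous architect after them

Opening `[PP` markers occur at word positions 11, 14, 18; the second of these opens the constituent [PP on some nervous architect after them].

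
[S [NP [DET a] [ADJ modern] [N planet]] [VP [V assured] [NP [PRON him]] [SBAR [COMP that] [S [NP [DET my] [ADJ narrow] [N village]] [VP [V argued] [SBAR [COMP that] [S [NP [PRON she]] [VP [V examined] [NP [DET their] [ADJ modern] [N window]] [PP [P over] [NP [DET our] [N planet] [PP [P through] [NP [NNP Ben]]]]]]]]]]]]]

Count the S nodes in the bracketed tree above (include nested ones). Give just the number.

The S constituents are: [S a modern planet assured him that my narrow village argued that she examined their modern window over our planet through Ben]; [S my narrow village argued that she examined their modern window over our planet through Ben]; [S she examined their modern window over our planet through Ben]. Total: 3.

3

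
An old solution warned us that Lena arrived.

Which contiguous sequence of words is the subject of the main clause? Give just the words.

The subject of the main clause is the NP immediately before the verb "warned": "an old solution".

an old solution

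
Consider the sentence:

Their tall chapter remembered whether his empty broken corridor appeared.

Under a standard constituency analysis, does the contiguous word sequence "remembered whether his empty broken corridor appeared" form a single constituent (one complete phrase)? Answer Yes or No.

Yes

These words form the whole verb phrase headed by "remembered", so yes — one constituent.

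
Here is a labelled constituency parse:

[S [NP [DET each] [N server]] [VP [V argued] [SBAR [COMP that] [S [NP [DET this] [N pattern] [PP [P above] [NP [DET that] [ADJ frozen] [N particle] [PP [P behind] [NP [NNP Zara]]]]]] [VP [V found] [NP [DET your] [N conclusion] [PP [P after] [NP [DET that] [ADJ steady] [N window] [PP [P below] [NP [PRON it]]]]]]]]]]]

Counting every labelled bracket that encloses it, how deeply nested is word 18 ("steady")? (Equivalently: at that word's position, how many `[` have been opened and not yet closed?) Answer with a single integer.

Path from the root down to the word: S → VP → SBAR → S → VP → NP → PP → NP → ADJ. That is 9 enclosing brackets.

9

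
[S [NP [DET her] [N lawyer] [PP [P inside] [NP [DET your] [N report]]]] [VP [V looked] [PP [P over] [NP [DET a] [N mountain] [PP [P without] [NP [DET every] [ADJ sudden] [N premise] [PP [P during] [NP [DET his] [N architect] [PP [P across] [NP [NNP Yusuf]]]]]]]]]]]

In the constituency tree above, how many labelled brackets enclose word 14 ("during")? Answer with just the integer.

8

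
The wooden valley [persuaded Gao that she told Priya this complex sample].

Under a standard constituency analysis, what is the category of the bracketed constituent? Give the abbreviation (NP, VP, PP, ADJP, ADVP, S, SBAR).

VP

The bracketed span "persuaded Gao that she told Priya this complex sample" is headed by "persuaded", making it a verb phrase (VP).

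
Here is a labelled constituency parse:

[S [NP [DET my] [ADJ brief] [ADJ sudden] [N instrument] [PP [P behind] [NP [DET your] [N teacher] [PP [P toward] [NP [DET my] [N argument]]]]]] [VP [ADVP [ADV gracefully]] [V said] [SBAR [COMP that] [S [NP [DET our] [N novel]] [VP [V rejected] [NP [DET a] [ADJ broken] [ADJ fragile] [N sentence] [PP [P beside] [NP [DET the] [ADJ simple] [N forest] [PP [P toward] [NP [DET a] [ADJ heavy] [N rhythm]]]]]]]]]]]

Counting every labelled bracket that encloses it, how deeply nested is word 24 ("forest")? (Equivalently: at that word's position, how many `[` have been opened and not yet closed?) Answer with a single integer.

9

The word sits inside N, which is inside NP, inside PP, inside NP, inside VP, inside S, inside SBAR, inside VP, inside S — 9 brackets in all.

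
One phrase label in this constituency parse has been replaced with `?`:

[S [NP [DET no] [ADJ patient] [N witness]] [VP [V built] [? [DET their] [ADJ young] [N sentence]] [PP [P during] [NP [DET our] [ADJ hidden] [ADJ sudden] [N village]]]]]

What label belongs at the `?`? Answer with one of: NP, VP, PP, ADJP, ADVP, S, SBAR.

NP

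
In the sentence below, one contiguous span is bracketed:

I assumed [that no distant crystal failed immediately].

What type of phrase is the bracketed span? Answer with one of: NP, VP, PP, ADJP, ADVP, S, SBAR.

SBAR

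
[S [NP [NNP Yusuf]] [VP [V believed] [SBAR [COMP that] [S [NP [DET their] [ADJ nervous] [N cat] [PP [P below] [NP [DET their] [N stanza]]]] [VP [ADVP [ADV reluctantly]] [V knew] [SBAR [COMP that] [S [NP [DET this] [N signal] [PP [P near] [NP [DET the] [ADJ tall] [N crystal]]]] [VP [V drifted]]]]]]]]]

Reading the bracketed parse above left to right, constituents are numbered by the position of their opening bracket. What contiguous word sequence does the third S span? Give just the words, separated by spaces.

The S opening brackets appear, in order, over: "Yusuf believed that their nervous cat below their stanza reluctantly knew that this signal near the tall crystal drifted"; "their nervous cat below their stanza reluctantly knew that this signal near the tall crystal drifted"; "this signal near the tall crystal drifted". The third one spans "this signal near the tall crystal drifted".

this signal near the tall crystal drifted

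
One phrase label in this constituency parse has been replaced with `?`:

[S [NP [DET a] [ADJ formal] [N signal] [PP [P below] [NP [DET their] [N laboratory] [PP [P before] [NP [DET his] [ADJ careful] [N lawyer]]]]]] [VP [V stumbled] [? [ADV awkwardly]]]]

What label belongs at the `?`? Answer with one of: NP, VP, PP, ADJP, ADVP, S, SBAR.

ADVP

Looking at what the `?` directly dominates — ADV 'awkwardly' — this is an adverb phrase (ADVP).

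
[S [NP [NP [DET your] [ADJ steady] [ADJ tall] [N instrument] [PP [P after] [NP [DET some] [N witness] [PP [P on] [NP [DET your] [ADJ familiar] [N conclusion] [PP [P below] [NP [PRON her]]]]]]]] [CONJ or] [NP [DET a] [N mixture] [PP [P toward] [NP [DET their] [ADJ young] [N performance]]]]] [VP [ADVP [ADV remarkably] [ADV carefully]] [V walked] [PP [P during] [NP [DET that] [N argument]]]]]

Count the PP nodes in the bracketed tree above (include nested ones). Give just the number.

5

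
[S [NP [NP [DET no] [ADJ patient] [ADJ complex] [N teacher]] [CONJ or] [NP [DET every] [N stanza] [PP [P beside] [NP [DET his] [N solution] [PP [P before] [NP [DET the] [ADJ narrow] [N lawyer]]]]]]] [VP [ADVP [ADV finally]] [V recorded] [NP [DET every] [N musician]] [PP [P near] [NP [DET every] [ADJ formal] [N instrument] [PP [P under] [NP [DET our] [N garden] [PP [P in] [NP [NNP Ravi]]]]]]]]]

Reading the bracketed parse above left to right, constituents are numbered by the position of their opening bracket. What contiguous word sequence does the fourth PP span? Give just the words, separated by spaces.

under our garden in Ravi

Opening `[PP` markers occur at word positions 8, 11, 19, 23, 26; the fourth of these opens the constituent [PP under our garden in Ravi].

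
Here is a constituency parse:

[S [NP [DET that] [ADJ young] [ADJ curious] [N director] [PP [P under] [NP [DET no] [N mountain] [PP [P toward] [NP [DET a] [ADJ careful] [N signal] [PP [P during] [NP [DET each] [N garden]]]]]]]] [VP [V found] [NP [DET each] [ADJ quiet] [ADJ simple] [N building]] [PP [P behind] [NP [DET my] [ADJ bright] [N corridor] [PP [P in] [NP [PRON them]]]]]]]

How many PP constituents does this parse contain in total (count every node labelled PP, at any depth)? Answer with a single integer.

5

The PP constituents are: [PP under no mountain toward a careful signal during each garden]; [PP toward a careful signal during each garden]; [PP during each garden]; [PP behind my bright corridor in them]; [PP in them]. Total: 5.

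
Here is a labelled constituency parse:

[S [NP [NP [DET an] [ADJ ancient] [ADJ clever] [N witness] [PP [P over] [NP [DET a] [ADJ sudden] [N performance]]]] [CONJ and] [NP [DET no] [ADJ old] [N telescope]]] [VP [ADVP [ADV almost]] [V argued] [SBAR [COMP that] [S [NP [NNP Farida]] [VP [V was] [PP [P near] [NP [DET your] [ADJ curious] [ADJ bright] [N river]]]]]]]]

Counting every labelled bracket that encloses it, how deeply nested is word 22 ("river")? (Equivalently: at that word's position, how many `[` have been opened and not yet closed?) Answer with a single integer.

8

Path from the root down to the word: S → VP → SBAR → S → VP → PP → NP → N. That is 8 enclosing brackets.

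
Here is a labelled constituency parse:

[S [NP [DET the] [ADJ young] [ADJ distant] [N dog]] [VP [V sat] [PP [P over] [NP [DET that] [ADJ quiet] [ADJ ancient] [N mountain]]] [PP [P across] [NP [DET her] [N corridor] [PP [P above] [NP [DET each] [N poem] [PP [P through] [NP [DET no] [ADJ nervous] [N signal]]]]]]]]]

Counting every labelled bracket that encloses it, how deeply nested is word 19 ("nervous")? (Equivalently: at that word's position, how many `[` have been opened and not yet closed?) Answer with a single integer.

The word sits inside ADJ, which is inside NP, inside PP, inside NP, inside PP, inside NP, inside PP, inside VP, inside S — 9 brackets in all.

9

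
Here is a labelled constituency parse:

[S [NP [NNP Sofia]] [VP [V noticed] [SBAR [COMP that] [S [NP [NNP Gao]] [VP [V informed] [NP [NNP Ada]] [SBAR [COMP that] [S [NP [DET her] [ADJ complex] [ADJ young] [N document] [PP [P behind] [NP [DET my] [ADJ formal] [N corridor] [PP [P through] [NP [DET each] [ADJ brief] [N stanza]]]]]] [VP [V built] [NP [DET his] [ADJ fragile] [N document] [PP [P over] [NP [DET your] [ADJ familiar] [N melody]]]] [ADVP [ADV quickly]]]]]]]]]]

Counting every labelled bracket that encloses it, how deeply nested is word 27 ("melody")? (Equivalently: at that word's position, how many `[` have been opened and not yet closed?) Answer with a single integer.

12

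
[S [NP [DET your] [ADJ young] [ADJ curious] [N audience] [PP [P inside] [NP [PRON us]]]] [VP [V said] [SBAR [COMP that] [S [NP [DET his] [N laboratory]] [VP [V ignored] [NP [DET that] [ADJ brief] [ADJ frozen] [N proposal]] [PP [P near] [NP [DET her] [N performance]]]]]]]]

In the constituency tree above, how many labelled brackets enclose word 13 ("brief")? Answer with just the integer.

7

Path from the root down to the word: S → VP → SBAR → S → VP → NP → ADJ. That is 7 enclosing brackets.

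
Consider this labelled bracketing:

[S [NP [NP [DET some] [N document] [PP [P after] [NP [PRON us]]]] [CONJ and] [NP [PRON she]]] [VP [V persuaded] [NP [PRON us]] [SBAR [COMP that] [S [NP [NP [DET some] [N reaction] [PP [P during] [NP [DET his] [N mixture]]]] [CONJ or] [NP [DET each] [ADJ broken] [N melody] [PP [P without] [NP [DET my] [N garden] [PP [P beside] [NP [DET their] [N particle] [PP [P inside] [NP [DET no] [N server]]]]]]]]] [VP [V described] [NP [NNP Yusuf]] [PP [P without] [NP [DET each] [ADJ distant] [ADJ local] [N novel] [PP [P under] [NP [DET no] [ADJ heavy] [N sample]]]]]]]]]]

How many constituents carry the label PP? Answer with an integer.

7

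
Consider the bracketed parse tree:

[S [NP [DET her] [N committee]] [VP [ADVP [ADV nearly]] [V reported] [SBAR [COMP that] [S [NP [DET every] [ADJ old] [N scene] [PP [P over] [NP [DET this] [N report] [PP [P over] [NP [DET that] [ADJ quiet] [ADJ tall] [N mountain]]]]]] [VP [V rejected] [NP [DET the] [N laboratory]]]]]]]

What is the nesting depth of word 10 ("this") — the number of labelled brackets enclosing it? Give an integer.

8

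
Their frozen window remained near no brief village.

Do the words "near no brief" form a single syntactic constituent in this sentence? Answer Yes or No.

No

"near" belongs to the preposition "near" while "brief" belongs to the noun phrase "no brief village"; a span that runs across that boundary is not a single phrase.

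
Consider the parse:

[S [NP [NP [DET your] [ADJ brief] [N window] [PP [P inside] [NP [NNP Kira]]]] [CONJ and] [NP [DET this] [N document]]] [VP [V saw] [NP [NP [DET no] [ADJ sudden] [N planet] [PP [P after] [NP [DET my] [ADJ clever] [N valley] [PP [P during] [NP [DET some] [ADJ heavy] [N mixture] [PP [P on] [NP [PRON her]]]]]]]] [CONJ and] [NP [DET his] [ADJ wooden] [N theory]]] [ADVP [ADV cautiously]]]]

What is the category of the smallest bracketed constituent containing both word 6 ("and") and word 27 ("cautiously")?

S

The smallest bracket enclosing both words is [S your brief window inside Kira and this document saw no sudden planet after my clever valley during some heavy mixture on her and his wooden theory cautiously], so the label is S.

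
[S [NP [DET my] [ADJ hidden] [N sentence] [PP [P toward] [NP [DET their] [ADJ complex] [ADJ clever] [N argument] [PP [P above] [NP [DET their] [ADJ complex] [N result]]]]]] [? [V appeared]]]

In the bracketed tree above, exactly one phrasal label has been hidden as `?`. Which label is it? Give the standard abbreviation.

The `?` node immediately contains: V 'appeared'. That is the internal structure of a verb phrase, so the label is VP.

VP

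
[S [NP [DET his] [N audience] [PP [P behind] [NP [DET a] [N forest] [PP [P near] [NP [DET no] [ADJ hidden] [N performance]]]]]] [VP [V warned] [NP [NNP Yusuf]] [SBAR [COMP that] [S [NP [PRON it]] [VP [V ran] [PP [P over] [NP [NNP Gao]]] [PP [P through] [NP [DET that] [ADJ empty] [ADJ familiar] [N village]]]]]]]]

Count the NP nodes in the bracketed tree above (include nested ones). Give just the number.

7

Listing each NP by its span: [NP his audience behind a forest near no hidden performance]; [NP a forest near no hidden performance]; [NP no hidden performance]; [NP Yusuf]; [NP it]; [NP Gao] … — that makes 7.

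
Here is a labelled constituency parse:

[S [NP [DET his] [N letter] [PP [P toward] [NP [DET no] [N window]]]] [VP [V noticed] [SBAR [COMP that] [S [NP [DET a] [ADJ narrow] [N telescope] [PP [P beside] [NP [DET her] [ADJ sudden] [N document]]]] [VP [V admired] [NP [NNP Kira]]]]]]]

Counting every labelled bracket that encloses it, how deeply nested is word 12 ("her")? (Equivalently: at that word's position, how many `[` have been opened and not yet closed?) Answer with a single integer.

Counting open brackets not yet closed at "her": [S [VP [SBAR [S [NP [PP [NP [DET = 8.

8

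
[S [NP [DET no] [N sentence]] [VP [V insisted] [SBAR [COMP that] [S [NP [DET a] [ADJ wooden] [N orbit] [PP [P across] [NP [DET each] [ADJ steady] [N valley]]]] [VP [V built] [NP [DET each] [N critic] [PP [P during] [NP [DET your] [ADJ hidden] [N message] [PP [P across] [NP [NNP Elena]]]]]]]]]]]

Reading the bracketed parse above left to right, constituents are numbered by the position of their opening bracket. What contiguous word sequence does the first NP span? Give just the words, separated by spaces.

no sentence

Opening `[NP` markers occur at word positions 1, 5, 9, 13, 16, 20; the first of these opens the constituent [NP no sentence].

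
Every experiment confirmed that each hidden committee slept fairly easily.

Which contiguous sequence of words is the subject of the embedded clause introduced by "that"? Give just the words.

each hidden committee

"each hidden committee" is the NP that combines with the VP headed by "slept" to form the embedded clause introduced by "that" — the subject.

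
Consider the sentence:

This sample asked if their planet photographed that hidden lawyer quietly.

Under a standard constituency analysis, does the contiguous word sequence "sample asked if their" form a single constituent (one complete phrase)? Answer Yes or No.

No

"sample" belongs to the noun phrase "this sample" while "their" belongs to the verb phrase "asked if their planet photographed that hidden lawyer quietly"; a span that runs across that boundary is not a single phrase.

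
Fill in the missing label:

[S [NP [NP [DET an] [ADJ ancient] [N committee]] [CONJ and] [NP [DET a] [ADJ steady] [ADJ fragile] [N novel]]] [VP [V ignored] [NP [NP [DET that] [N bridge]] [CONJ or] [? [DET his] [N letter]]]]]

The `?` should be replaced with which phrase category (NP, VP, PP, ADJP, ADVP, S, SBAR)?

Looking at what the `?` directly dominates — DET 'his', N 'letter' — this is a noun phrase (NP).

NP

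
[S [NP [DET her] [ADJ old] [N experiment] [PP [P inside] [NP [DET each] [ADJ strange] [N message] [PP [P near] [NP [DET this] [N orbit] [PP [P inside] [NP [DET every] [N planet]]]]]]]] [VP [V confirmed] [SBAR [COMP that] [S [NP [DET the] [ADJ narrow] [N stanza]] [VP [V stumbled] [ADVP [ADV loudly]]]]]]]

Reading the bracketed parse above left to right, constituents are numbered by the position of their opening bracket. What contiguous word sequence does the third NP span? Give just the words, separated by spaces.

this orbit inside every planet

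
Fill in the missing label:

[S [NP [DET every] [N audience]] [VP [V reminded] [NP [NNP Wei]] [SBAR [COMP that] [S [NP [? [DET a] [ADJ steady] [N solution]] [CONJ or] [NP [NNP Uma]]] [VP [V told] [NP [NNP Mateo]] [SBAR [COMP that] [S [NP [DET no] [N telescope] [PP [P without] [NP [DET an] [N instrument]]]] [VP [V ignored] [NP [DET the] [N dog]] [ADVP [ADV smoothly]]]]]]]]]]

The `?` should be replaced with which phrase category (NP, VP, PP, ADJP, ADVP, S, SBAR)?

NP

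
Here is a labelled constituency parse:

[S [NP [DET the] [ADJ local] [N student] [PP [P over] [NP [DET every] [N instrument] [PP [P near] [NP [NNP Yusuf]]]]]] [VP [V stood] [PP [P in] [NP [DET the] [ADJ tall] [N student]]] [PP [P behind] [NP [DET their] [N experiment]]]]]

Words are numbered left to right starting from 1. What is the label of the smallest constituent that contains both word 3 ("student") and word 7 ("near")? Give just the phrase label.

Both words fall inside [NP the local student over every instrument near Yusuf] (words 1–8), and no smaller constituent contains them both. Label: NP.

NP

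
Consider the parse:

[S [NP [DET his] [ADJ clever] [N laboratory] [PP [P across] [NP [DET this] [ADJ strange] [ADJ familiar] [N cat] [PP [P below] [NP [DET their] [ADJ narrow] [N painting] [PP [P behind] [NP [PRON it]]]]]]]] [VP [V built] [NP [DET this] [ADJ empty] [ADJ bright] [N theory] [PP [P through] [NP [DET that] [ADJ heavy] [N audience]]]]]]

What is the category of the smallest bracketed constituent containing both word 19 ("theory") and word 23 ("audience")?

Both words fall inside [NP this empty bright theory through that heavy audience] (words 16–23), and no smaller constituent contains them both. Label: NP.

NP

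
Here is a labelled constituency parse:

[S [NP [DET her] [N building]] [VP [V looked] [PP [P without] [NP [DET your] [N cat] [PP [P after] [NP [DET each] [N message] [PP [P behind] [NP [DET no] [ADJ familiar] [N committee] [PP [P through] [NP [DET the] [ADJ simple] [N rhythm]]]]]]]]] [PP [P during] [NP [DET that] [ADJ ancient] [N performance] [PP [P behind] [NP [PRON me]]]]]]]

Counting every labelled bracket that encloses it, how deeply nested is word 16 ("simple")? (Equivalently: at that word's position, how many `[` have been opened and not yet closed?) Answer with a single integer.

11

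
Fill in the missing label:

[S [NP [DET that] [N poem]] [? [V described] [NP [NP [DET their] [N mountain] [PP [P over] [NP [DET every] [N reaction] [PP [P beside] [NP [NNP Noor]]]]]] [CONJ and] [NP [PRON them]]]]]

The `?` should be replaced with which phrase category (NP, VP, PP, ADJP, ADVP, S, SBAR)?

The `?` node immediately contains: V 'described', NP. That is the internal structure of a verb phrase, so the label is VP.

VP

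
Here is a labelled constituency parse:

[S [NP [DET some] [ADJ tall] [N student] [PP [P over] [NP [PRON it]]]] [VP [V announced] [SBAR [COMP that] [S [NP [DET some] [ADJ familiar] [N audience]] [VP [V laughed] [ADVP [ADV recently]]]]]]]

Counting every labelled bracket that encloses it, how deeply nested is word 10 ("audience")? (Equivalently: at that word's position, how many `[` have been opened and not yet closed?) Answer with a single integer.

6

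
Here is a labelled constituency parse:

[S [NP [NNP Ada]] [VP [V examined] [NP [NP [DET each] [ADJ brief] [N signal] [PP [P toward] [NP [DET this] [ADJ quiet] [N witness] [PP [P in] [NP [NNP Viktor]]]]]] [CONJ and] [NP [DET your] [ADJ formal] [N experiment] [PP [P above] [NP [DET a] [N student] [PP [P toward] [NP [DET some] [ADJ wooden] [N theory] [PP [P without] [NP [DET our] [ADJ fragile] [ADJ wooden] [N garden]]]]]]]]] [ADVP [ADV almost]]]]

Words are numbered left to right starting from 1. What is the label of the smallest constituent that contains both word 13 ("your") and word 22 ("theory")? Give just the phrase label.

NP

Both words fall inside [NP your formal experiment above a student toward some wooden theory without our fragile wooden garden] (words 13–27), and no smaller constituent contains them both. Label: NP.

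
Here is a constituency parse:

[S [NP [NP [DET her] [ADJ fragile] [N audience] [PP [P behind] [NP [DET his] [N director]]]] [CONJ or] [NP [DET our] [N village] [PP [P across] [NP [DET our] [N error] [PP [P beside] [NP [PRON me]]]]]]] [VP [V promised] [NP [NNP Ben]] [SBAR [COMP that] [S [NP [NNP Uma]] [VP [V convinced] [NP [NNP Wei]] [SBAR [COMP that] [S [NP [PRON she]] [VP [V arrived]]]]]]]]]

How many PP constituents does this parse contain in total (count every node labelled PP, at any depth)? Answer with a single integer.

Scanning left to right, an opening `[PP` appears at word positions 4, 10, 13 — 3 in total.

3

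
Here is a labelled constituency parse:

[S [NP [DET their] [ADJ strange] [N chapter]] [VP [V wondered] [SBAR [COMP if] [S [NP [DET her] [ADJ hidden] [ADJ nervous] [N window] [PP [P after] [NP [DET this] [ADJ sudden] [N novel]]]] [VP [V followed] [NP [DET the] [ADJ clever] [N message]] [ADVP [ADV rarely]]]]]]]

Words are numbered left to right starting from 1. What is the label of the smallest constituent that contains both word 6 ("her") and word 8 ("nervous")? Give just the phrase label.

The smallest bracket enclosing both words is [NP her hidden nervous window after this sudden novel], so the label is NP.

NP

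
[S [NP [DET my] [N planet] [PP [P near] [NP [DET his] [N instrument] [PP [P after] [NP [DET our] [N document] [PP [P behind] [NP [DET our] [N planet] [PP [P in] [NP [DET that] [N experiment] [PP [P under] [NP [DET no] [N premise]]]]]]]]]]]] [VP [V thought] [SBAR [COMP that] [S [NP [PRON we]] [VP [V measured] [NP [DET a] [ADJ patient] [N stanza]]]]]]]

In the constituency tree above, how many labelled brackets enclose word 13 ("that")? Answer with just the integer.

11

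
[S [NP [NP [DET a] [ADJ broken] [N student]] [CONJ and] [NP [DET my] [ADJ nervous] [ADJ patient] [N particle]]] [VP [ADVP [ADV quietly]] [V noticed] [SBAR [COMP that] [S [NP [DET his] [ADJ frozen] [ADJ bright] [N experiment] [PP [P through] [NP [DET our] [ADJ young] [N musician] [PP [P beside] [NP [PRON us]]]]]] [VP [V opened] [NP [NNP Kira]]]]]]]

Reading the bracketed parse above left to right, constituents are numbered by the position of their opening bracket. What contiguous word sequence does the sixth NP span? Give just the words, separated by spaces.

Opening `[NP` markers occur at word positions 1, 1, 5, 12, 17, 21, 23; the sixth of these opens the constituent [NP us].

us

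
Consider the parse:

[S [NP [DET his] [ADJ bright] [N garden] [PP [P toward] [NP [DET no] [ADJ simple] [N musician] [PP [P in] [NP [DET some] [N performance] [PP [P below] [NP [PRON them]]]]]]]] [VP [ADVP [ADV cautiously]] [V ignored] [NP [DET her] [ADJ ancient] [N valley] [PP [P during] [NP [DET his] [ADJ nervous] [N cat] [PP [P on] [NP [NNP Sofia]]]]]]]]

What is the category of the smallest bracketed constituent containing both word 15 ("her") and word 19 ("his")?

Word 15 lies under S → VP → NP → DET; word 19 lies under S → VP → NP → PP → NP → DET. The lowest shared node is the NP.

NP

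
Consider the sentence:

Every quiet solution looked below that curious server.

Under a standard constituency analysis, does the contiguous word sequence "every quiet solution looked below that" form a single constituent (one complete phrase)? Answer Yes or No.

No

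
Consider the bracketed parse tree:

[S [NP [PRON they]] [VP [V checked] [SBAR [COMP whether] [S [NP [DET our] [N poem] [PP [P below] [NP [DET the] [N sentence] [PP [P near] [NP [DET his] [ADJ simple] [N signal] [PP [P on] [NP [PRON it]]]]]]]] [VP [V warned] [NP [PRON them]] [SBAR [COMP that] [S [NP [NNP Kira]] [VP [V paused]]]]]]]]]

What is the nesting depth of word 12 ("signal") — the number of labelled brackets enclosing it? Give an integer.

Path from the root down to the word: S → VP → SBAR → S → NP → PP → NP → PP → NP → N. That is 10 enclosing brackets.

10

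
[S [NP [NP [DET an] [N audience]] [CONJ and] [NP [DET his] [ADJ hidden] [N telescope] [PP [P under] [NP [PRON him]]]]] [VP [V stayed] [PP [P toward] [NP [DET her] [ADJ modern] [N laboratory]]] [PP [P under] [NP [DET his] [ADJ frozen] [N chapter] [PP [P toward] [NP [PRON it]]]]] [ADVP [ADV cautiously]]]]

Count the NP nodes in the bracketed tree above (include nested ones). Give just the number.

Listing each NP by its span: [NP an audience and his hidden telescope under him]; [NP an audience]; [NP his hidden telescope under him]; [NP him]; [NP her modern laboratory]; [NP his frozen chapter toward it] … — that makes 7.

7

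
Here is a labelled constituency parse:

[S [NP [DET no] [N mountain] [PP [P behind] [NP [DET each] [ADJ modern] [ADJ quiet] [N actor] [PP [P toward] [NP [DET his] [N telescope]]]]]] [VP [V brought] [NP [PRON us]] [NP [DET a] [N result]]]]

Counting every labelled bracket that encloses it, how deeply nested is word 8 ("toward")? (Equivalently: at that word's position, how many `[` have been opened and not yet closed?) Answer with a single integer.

6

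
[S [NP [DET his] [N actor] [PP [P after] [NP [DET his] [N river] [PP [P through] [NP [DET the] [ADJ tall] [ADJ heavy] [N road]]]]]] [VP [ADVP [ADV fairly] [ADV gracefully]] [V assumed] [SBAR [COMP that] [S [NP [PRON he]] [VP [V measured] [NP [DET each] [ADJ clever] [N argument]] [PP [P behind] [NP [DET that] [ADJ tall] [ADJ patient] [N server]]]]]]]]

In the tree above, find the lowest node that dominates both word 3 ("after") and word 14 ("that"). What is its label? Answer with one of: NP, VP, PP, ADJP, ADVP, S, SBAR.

S

Both words fall inside [S his actor after his river through the tall heavy road fairly gracefully assumed that he measured each clever argument behind that tall patient server] (words 1–24), and no smaller constituent contains them both. Label: S.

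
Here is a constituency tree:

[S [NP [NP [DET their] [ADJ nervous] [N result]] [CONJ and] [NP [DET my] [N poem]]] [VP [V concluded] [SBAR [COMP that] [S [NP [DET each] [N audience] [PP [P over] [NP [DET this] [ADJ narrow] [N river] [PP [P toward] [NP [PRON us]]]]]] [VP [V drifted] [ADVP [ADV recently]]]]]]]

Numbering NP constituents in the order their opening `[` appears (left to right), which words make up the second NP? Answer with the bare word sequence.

The NP opening brackets appear, in order, over: "their nervous result and my poem"; "their nervous result"; "my poem"; "each audience over this narrow river toward us"; "this narrow river toward us"; "us". The second one spans "their nervous result".

their nervous result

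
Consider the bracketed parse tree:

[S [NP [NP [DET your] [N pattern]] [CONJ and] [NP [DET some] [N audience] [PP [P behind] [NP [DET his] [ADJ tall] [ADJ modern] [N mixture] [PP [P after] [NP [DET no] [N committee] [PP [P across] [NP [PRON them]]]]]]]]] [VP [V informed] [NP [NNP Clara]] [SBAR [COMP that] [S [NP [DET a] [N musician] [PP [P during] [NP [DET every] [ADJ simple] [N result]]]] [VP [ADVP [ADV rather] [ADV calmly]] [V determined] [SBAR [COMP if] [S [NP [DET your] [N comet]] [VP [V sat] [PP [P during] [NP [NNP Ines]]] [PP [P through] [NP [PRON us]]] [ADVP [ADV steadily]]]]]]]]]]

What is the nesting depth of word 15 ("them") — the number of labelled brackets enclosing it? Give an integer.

Path from the root down to the word: S → NP → NP → PP → NP → PP → NP → PP → NP → PRON. That is 10 enclosing brackets.

10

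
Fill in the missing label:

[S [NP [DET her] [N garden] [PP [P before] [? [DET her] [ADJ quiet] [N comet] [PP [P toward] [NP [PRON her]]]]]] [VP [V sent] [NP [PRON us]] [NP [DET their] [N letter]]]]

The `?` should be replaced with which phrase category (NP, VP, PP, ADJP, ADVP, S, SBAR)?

Looking at what the `?` directly dominates — DET 'her', ADJ 'quiet', N 'comet', PP — this is a noun phrase (NP).

NP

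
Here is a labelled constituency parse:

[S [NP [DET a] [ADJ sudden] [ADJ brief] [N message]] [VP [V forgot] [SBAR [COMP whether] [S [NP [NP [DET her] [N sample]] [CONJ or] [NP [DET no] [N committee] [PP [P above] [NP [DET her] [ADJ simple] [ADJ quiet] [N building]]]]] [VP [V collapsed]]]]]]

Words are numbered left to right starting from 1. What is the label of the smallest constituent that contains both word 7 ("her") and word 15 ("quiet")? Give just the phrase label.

NP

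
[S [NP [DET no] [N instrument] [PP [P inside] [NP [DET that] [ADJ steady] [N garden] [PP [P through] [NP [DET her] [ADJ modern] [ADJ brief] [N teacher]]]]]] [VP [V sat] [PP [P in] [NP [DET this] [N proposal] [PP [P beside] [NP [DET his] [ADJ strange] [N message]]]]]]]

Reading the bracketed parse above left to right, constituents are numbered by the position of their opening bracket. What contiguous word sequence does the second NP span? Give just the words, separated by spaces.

that steady garden through her modern brief teacher

The NP opening brackets appear, in order, over: "no instrument inside that steady garden through her modern brief teacher"; "that steady garden through her modern brief teacher"; "her modern brief teacher"; "this proposal beside his strange message"; "his strange message". The second one spans "that steady garden through her modern brief teacher".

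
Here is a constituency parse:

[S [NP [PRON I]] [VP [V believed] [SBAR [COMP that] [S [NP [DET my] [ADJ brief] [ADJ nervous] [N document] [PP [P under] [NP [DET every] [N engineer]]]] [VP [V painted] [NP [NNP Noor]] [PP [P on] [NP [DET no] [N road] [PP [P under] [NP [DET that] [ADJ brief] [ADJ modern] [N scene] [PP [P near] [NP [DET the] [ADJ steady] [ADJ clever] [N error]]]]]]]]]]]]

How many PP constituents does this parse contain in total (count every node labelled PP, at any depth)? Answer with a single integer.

4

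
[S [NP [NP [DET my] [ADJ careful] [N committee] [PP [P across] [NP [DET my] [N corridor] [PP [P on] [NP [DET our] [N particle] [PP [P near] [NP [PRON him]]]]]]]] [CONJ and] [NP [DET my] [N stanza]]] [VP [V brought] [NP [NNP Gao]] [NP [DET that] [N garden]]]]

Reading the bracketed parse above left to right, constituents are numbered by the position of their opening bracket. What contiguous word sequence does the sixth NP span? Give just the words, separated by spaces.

my stanza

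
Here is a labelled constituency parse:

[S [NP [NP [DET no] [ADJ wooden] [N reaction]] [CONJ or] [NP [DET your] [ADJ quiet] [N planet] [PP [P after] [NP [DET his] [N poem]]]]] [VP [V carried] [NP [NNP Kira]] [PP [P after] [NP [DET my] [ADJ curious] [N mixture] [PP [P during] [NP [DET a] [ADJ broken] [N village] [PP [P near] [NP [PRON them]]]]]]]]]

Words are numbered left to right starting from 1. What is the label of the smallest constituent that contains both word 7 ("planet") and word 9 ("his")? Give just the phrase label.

The smallest bracket enclosing both words is [NP your quiet planet after his poem], so the label is NP.

NP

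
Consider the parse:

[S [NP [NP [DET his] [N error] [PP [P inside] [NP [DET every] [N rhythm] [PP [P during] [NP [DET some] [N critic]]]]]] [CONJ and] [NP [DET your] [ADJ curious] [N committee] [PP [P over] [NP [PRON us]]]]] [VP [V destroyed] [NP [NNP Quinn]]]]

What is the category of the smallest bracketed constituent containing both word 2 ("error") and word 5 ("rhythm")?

Both words fall inside [NP his error inside every rhythm during some critic] (words 1–8), and no smaller constituent contains them both. Label: NP.

NP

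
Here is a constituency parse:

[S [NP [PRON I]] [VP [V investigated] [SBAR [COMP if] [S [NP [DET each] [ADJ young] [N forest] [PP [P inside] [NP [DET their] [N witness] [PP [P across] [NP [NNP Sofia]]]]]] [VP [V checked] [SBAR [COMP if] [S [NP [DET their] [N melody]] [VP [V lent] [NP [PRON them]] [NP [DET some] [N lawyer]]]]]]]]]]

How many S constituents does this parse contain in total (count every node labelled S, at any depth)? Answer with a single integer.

The S constituents are: [S I investigated if each young forest inside their witness across Sofia checked if their melody lent them some lawyer]; [S each young forest inside their witness across Sofia checked if their melody lent them some lawyer]; [S their melody lent them some lawyer]. Total: 3.

3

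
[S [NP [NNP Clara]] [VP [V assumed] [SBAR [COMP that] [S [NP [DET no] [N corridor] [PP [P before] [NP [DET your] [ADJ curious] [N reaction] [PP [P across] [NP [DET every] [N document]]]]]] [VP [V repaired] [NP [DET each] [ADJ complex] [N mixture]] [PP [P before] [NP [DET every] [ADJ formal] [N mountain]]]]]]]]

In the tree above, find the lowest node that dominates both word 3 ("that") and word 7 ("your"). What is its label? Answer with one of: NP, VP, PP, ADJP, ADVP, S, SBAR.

SBAR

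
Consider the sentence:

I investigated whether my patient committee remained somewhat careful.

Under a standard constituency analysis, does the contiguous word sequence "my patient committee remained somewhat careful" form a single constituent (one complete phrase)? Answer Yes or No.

Yes

These words form the whole clause headed by "remained", so yes — one constituent.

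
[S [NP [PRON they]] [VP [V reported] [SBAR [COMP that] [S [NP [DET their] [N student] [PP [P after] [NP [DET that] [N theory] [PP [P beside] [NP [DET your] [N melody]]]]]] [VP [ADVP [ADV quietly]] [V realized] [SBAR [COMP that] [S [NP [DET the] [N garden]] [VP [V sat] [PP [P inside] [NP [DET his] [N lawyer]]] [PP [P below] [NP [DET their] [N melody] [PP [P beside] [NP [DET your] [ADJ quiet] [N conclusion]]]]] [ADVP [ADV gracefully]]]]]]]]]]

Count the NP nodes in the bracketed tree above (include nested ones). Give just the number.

8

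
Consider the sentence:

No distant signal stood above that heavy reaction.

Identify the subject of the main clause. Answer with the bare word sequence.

"no distant signal" is the NP that combines with the VP headed by "stood" to form the main clause — the subject.

no distant signal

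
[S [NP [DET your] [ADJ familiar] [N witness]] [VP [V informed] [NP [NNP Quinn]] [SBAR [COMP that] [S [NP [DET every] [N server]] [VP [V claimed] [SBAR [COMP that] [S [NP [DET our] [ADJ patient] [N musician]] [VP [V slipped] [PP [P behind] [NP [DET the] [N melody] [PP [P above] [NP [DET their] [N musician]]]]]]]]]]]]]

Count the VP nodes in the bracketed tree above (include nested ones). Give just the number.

Listing each VP by its span: [VP informed Quinn that every server claimed that our patient musician slipped behind the melody above their musician]; [VP claimed that our patient musician slipped behind the melody above their musician]; [VP slipped behind the melody above their musician] — that makes 3.

3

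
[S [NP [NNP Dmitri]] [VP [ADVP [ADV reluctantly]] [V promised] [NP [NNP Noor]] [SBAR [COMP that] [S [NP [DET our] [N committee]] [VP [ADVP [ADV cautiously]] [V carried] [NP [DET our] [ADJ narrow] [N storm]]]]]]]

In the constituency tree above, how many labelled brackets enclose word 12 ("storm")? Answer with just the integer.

Counting open brackets not yet closed at "storm": [S [VP [SBAR [S [VP [NP [N = 7.

7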